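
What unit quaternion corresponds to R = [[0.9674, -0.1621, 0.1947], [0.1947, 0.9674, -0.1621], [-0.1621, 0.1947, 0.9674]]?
0.9877 + 0.0903i + 0.0903j + 0.0903k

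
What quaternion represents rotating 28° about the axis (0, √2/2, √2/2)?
0.9703 + 0.1711j + 0.1711k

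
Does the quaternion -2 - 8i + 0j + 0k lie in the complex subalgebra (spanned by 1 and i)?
Yes. The quaternion -2 - 8i has j- and k-coefficients y = z = 0, so it lies in the complex subalgebra spanned by 1 and i.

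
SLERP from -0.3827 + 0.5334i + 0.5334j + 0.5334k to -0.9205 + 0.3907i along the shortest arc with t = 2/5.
-0.6782 + 0.5354i + 0.3559j + 0.3559k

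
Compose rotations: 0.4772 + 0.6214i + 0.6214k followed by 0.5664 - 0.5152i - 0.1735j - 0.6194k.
0.9753 - 0.0017i - 0.1475j + 0.1642k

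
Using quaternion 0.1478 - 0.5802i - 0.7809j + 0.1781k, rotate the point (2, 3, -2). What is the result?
(2.869, 2.921, 0.485)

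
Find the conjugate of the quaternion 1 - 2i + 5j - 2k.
1 + 2i - 5j + 2k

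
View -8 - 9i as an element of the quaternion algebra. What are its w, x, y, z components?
-8 - 9i + 0j + 0k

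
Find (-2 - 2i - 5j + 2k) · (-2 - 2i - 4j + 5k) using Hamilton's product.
-30 - 9i + 24j - 16k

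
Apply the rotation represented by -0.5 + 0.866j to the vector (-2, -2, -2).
(2.732, -2, -0.732)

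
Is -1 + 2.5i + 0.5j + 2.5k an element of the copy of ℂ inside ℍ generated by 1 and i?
No. The quaternion -1 + 2.5i + 0.5j + 2.5k has j-coefficient y = 0.5 and k-coefficient z = 2.5, not both zero, so it does not lie in the complex subalgebra spanned by 1 and i.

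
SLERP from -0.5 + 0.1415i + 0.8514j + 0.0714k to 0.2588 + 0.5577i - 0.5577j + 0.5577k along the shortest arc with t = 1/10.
-0.4991 + 0.0646i + 0.8641j - 0.001k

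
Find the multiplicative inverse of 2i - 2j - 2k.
-0.1667i + 0.1667j + 0.1667k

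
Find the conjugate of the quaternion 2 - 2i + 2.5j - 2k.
2 + 2i - 2.5j + 2k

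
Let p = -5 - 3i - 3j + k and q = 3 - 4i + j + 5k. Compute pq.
-29 - 5i - 3j - 37k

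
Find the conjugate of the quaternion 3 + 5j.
3 - 5j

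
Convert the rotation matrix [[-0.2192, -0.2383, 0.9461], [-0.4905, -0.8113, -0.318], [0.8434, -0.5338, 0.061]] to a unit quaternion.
-0.0872 + 0.6187i - 0.2945j + 0.7231k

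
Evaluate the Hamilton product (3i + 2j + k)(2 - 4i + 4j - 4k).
8 - 6i + 12j + 22k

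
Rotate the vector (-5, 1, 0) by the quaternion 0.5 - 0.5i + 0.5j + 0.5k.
(-1, 0, 5)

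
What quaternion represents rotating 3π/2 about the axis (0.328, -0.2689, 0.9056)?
-0.7071 + 0.2319i - 0.1901j + 0.6404k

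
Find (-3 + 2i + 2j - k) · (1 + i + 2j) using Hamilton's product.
-9 + i - 5j + k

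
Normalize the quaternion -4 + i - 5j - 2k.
-0.5898 + 0.1474i - 0.7372j - 0.2949k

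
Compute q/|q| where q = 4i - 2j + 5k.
0.5963i - 0.2981j + 0.7454k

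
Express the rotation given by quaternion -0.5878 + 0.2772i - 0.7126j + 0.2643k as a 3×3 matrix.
[[-0.1553, -0.0844, 0.9843], [-0.7058, 0.7066, -0.0508], [-0.6912, -0.7026, -0.1693]]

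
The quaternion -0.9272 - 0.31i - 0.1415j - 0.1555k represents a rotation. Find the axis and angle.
axis = (-0.8276, -0.3778, -0.4151), θ = 316°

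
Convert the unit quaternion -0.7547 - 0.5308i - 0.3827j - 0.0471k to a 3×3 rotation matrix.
[[0.7026, 0.3352, 0.6276], [0.4774, 0.4321, -0.7651], [-0.5276, 0.8372, 0.1436]]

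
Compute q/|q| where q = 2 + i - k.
0.8165 + 0.4082i - 0.4082k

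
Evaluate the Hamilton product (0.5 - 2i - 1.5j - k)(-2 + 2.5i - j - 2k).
0.5 + 7.25i - 4j + 6.75k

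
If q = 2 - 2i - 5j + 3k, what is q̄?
2 + 2i + 5j - 3k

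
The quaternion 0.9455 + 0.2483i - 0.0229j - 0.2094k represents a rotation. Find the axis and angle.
axis = (0.7626, -0.0703, -0.6431), θ = 38°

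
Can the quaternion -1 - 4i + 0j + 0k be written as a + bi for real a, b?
Yes. The quaternion -1 - 4i has j- and k-coefficients y = z = 0, so it lies in the complex subalgebra spanned by 1 and i.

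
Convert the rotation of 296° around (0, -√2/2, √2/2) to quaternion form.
-0.848 - 0.3747j + 0.3747k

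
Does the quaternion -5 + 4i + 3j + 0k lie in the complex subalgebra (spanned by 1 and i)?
No. The quaternion -5 + 4i + 3j has j-coefficient y = 3 and k-coefficient z = 0, not both zero, so it does not lie in the complex subalgebra spanned by 1 and i.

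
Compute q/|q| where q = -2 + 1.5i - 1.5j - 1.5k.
-0.61 + 0.4575i - 0.4575j - 0.4575k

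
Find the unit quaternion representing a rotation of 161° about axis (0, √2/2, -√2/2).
0.165 + 0.6974j - 0.6974k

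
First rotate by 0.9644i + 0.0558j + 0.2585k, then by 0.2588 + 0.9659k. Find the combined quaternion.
-0.2497 + 0.1957i + 0.946j + 0.0669k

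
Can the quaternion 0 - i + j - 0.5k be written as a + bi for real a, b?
No. The quaternion -i + j - 0.5k has j-coefficient y = 1 and k-coefficient z = -0.5, not both zero, so it does not lie in the complex subalgebra spanned by 1 and i.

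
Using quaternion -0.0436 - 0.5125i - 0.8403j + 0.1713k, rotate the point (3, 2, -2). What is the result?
(0.544, 4.036, 0.642)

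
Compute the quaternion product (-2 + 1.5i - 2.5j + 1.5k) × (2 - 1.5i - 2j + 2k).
-9.75 + 4i - 6.25j - 7.75k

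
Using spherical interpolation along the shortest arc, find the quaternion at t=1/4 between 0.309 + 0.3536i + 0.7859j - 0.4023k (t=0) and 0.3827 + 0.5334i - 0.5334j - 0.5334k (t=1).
0.4151 + 0.5094i + 0.5121j - 0.5531k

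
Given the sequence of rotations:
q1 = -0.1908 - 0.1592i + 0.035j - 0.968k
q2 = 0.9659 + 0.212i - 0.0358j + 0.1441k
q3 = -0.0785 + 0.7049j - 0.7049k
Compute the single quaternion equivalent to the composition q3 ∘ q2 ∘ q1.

q2 · q1 = -0.0098 - 0.1646i + 0.2229j - 0.9608k
q3 · q2 · q1 = -0.8336 - 0.5072i + 0.0916j + 0.1984k
-0.8336 - 0.5072i + 0.0916j + 0.1984k


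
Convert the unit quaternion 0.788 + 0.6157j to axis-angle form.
axis = (0, 1, 0), θ = 76°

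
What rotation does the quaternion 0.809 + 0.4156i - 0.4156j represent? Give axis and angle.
axis = (√2/2, -√2/2, 0), θ = 72°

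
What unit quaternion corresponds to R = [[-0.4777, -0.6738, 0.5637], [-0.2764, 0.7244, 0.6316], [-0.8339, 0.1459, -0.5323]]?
0.4226 - 0.2873i + 0.8268j + 0.2351k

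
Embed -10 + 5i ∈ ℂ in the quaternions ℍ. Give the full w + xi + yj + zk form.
-10 + 5i + 0j + 0k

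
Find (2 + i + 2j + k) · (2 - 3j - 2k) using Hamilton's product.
12 + i - 5k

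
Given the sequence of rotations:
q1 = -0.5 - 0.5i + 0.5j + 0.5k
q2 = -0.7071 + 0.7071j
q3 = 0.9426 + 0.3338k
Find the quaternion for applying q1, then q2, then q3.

q2 · q1 = 0.7071i - 0.7071j
q3 · q2 · q1 = 0.9025i - 0.4305j
0.9025i - 0.4305j


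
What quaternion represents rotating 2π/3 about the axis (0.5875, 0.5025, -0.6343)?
0.5 + 0.5088i + 0.4352j - 0.5493k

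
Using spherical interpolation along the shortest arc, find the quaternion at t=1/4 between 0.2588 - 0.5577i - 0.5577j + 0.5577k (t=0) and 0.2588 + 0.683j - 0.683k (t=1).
0.132 - 0.4391i - 0.6284j + 0.6284k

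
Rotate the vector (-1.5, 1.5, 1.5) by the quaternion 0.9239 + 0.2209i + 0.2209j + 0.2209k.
(-0.914, -0.017, 2.432)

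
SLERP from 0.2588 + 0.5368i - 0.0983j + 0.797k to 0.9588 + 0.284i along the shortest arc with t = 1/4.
0.5146 + 0.5359i - 0.0819j + 0.6643k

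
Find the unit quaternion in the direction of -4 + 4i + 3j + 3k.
-0.5657 + 0.5657i + 0.4243j + 0.4243k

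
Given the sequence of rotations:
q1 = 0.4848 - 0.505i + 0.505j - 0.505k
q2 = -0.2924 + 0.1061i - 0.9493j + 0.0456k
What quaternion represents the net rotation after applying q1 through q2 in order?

q2 · q1 = 0.4142 + 0.6555i - 0.5773j - 0.256k
0.4142 + 0.6555i - 0.5773j - 0.256k


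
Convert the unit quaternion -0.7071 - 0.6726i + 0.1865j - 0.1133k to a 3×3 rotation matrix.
[[0.9048, -0.4111, -0.1113], [-0.0907, 0.0695, -0.9935], [0.4162, 0.9089, 0.0257]]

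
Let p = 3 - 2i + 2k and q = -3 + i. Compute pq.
-7 + 9i + 2j - 6k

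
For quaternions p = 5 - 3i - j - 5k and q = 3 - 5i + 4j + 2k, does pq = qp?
No: pq = 14 - 16i + 48j - 22k ≠ 14 - 52i - 14j + 12k = qp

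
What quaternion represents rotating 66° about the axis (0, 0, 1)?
0.8387 + 0.5446k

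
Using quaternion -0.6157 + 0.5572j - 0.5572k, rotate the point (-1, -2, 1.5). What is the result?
(0.585, -2.376, 1.124)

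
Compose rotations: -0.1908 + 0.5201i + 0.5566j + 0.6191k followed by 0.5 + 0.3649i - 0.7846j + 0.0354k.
0.1296 - 0.315i + 0.2205j + 0.914k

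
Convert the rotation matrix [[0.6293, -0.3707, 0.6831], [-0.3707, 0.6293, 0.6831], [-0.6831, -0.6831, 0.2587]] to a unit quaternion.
0.7933 - 0.4305i + 0.4305j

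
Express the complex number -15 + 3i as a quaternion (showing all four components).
-15 + 3i + 0j + 0k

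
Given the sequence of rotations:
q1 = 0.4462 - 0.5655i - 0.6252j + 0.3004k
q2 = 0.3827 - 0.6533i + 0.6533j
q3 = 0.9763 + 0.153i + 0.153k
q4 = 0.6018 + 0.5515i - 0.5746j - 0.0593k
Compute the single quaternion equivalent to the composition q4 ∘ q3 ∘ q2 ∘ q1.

q2 · q1 = 0.2098 - 0.3117i + 0.2485j + 0.8928k
q3 · q2 · q1 = 0.1159 - 0.3102i + 0.0583j + 0.9418k
q4 · q3 · q2 · q1 = 0.3302 - 0.6605i - 0.5325j + 0.4138k
0.3302 - 0.6605i - 0.5325j + 0.4138k


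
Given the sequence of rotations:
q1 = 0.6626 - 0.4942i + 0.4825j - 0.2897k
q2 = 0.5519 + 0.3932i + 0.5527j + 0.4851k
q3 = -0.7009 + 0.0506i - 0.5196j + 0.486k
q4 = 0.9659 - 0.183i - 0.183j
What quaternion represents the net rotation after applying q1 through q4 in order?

q2 · q1 = 0.4339 - 0.4064i + 0.5067j + 0.6244k
q3 · q2 · q1 = -0.3237 - 0.2639i - 0.8097j - 0.4123k
q4 · q3 · q2 · q1 = -0.5091 - 0.1202i - 0.7983j - 0.2984k
-0.5091 - 0.1202i - 0.7983j - 0.2984k


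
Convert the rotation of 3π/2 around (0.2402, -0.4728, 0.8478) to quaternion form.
-0.7071 + 0.1698i - 0.3343j + 0.5995k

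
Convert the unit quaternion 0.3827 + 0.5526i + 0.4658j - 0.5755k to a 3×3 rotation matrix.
[[-0.0963, 0.9553, -0.2795], [0.0743, -0.2731, -0.9591], [-0.9926, -0.1132, -0.0447]]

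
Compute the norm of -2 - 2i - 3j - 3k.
√26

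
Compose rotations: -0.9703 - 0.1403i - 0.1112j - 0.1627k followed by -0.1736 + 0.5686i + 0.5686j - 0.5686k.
0.2189 - 0.6831i - 0.3601j + 0.5965k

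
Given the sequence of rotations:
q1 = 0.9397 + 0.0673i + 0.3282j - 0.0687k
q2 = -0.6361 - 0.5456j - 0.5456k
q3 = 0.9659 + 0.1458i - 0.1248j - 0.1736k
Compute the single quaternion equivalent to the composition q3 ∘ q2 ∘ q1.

q2 · q1 = -0.4562 + 0.1737i - 0.7582j - 0.4323k
q3 · q2 · q1 = -0.6356 + 0.0236i - 0.6425j - 0.4272k
-0.6356 + 0.0236i - 0.6425j - 0.4272k


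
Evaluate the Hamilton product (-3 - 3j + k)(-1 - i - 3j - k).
-5 + 9i + 11j - k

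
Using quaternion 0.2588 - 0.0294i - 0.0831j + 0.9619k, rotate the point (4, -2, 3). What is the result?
(-2.77, 3.282, 3.249)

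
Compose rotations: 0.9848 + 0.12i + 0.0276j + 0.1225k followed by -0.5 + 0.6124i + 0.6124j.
-0.5828 + 0.6181i + 0.5143j - 0.1178k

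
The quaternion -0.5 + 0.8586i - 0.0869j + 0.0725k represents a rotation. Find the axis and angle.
axis = (0.9914, -0.1003, 0.0837), θ = 4π/3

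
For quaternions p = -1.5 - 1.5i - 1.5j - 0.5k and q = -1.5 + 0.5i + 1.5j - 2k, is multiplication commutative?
No: pq = 4.25 + 5.25i - 3.25j + 2.25k ≠ 4.25 - 2.25i + 3.25j + 5.25k = qp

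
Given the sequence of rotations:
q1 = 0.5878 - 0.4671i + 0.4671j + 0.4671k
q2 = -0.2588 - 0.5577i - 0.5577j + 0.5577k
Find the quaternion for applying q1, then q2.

q2 · q1 = -0.4126 - 0.7279i - 0.4487j - 0.3141k
-0.4126 - 0.7279i - 0.4487j - 0.3141k


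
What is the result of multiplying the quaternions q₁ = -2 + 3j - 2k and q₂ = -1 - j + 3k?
11 + 7i - j - 4k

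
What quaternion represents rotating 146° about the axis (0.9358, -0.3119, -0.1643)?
0.2924 + 0.8949i - 0.2983j - 0.1571k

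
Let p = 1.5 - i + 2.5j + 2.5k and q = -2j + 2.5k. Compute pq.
-1.25 + 11.25i - 0.5j + 5.75k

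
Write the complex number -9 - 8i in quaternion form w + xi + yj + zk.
-9 - 8i + 0j + 0k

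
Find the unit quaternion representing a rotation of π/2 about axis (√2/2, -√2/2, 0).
0.7071 + 0.5i - 0.5j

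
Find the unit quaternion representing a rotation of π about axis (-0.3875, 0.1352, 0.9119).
-0.3875i + 0.1352j + 0.9119k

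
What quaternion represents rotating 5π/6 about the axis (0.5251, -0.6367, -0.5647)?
0.2588 + 0.5072i - 0.615j - 0.5455k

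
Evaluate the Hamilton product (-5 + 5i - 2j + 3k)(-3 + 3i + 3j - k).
9 - 37i + 5j + 17k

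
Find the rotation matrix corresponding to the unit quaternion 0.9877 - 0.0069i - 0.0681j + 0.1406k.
[[0.9512, -0.2768, -0.1365], [0.2787, 0.9604, -0.0055], [0.1326, -0.0328, 0.9906]]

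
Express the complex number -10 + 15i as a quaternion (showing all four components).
-10 + 15i + 0j + 0k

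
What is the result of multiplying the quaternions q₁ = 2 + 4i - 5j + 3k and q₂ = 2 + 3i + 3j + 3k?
-2 - 10i - 7j + 39k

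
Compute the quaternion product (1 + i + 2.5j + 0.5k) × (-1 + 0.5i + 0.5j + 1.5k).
-3.5 + 3i - 3.25j + 0.25k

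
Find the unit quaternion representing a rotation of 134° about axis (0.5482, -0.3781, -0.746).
0.3907 + 0.5046i - 0.348j - 0.6867k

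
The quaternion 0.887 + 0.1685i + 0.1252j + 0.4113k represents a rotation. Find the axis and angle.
axis = (0.3649, 0.2711, 0.8907), θ = 55°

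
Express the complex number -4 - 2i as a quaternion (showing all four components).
-4 - 2i + 0j + 0k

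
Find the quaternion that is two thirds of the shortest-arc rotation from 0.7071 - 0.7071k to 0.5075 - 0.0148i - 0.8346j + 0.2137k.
0.7258 - 0.0119i - 0.6724j - 0.1448k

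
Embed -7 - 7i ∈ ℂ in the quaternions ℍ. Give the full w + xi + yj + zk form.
-7 - 7i + 0j + 0k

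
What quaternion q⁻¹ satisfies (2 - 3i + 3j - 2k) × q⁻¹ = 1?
0.0769 + 0.1154i - 0.1154j + 0.0769k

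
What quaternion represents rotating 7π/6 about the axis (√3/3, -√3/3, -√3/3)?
-0.2588 + 0.5577i - 0.5577j - 0.5577k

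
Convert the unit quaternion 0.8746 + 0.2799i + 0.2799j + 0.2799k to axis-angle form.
axis = (√3/3, √3/3, √3/3), θ = 58°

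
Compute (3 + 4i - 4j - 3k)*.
3 - 4i + 4j + 3k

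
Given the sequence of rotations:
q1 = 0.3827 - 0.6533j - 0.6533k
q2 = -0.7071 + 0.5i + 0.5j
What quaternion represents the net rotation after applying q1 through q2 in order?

q2 · q1 = 0.056 - 0.1353i + 0.9799j + 0.1353k
0.056 - 0.1353i + 0.9799j + 0.1353k


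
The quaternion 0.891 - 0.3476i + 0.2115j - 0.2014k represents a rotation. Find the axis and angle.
axis = (-0.7656, 0.4659, -0.4436), θ = 54°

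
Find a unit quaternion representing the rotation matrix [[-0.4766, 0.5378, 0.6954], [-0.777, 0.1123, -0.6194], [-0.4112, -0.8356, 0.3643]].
-0.5 + 0.1081i - 0.5533j + 0.6574k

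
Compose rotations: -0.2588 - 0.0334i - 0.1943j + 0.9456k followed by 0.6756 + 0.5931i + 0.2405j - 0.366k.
0.2378 - 0.0198i - 0.7421j + 0.6264k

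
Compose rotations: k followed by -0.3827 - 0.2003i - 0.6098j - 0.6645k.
0.6645 - 0.6098i + 0.2003j - 0.3827k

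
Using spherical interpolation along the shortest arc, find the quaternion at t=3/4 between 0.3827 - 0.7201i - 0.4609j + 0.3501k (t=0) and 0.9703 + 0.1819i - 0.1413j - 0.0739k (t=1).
0.9572 - 0.0814i - 0.2729j + 0.052k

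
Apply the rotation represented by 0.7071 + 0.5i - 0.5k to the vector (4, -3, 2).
(-1.121, -4.243, -3.121)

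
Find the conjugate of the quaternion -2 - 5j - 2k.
-2 + 5j + 2k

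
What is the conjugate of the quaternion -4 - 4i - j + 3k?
-4 + 4i + j - 3k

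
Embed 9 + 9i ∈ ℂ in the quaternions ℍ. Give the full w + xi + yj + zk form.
9 + 9i + 0j + 0k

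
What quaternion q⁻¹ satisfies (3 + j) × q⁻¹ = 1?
0.3 - 0.1j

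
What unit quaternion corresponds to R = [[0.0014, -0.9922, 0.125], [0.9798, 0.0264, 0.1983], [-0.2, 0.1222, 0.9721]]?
0.7071 - 0.0269i + 0.1149j + 0.6972k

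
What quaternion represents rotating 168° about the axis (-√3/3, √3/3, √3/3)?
0.1045 - 0.5742i + 0.5742j + 0.5742k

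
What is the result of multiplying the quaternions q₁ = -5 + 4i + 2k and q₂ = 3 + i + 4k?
-27 + 7i - 14j - 14k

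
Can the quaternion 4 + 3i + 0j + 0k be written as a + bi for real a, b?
Yes. The quaternion 4 + 3i has j- and k-coefficients y = z = 0, so it lies in the complex subalgebra spanned by 1 and i.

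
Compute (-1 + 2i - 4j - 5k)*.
-1 - 2i + 4j + 5k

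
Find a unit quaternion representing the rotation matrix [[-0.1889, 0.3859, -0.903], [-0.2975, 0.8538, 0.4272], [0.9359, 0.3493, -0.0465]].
0.6361 - 0.0306i - 0.7227j - 0.2686k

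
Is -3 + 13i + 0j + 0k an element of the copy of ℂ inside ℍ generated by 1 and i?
Yes. The quaternion -3 + 13i has j- and k-coefficients y = z = 0, so it lies in the complex subalgebra spanned by 1 and i.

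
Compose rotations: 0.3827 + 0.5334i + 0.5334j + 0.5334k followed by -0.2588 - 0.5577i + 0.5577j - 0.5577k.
0.1984 + 0.2435i + 0.0754j - 0.9464k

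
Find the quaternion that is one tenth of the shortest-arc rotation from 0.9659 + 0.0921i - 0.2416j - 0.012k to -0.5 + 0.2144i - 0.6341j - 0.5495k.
0.9856 + 0.0593i - 0.1462j + 0.0612k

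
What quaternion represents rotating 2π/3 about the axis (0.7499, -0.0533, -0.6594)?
0.5 + 0.6494i - 0.0462j - 0.5711k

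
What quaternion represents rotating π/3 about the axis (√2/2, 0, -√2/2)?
0.866 + 0.3536i - 0.3536k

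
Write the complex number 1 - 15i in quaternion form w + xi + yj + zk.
1 - 15i + 0j + 0k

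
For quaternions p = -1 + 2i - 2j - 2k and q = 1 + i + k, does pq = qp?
No: pq = -1 - i - 6j - k ≠ -1 + 3i + 2j - 5k = qp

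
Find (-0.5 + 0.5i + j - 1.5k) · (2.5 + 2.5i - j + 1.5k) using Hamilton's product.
0.75 - 1.5j - 7.5k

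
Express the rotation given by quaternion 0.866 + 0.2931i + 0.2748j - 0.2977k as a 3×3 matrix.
[[0.6717, 0.6767, 0.3014], [-0.3545, 0.6509, -0.6713], [-0.6505, 0.344, 0.6772]]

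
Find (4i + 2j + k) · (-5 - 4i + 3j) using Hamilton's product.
10 - 23i - 14j + 15k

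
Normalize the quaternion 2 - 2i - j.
0.6667 - 0.6667i - 0.3333j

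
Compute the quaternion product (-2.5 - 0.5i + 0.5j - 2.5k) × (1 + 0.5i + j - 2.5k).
-9 - 0.5i - 4.5j + 3k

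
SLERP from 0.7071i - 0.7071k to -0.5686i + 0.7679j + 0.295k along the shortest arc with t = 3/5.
0.6935i - 0.5055j - 0.5134k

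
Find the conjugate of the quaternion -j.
j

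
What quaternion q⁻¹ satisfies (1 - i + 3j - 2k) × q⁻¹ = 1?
0.0667 + 0.0667i - 0.2j + 0.1333k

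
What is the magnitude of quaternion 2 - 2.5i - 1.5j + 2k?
4.062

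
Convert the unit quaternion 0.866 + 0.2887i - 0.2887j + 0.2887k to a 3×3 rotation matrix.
[[0.6666, -0.6667, -0.3333], [0.3333, 0.6666, -0.6667], [0.6667, 0.3333, 0.6666]]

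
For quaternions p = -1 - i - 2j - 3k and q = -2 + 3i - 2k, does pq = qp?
No: pq = -1 + 3i - 7j + 14k ≠ -1 - 5i + 15j + 2k = qp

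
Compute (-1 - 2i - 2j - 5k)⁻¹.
-0.0294 + 0.0588i + 0.0588j + 0.1471k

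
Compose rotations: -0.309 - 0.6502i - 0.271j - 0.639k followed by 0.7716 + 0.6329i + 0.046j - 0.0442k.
0.1573 - 0.7386i + 0.2098j - 0.621k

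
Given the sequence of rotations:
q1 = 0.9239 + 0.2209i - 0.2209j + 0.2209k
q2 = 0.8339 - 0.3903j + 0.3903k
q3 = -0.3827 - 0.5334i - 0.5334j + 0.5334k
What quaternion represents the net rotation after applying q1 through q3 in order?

q2 · q1 = 0.598 + 0.1842i - 0.4586j + 0.631k
q3 · q2 · q1 = -0.7118 - 0.4814i + 0.2914j + 0.4204k
-0.7118 - 0.4814i + 0.2914j + 0.4204k


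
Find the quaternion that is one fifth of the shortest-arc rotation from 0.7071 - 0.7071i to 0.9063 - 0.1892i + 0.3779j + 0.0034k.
0.7779 - 0.6231i + 0.0816j + 0.0007k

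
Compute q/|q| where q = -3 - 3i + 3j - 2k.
-0.5388 - 0.5388i + 0.5388j - 0.3592k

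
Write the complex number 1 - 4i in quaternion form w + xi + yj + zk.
1 - 4i + 0j + 0k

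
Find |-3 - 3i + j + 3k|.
√28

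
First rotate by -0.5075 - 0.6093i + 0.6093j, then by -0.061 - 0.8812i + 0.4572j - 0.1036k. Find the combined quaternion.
-0.7845 + 0.5475i - 0.2061j - 0.2058k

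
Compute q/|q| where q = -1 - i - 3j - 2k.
-0.2582 - 0.2582i - 0.7746j - 0.5164k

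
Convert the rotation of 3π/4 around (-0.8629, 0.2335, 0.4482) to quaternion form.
0.3827 - 0.7972i + 0.2157j + 0.4141k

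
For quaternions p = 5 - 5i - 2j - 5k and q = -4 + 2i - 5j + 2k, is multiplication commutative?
No: pq = -10 + i - 17j + 59k ≠ -10 + 59i - 17j + k = qp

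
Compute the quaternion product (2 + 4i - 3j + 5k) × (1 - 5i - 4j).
10 + 14i - 36j - 26k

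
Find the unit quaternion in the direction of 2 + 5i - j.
0.3651 + 0.9129i - 0.1826j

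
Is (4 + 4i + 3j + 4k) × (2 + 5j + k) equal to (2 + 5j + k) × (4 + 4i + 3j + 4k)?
No: pq = -11 - 9i + 22j + 32k ≠ -11 + 25i + 30j - 8k = qp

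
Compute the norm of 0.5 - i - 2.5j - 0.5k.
2.784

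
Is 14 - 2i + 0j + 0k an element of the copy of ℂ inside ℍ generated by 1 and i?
Yes. The quaternion 14 - 2i has j- and k-coefficients y = z = 0, so it lies in the complex subalgebra spanned by 1 and i.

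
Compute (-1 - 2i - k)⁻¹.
-0.1667 + 0.3333i + 0.1667k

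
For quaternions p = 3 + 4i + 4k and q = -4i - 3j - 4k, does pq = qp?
No: pq = 32 - 9j - 24k ≠ 32 - 24i - 9j = qp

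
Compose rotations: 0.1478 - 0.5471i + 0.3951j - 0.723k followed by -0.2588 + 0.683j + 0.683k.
0.1857 - 0.6221i - 0.375j + 0.6617k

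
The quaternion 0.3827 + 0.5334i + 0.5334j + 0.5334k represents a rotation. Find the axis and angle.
axis = (√3/3, √3/3, √3/3), θ = 3π/4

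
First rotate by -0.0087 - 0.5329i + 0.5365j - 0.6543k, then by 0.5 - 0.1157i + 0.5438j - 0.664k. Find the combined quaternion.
-0.7922 - 0.265i + 0.5417j - 0.0937k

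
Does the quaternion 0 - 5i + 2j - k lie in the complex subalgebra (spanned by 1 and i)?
No. The quaternion -5i + 2j - k has j-coefficient y = 2 and k-coefficient z = -1, not both zero, so it does not lie in the complex subalgebra spanned by 1 and i.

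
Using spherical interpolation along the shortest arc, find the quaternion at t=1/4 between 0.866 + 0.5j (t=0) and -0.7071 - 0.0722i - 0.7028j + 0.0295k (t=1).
0.8318 + 0.0183i + 0.5547j - 0.0075k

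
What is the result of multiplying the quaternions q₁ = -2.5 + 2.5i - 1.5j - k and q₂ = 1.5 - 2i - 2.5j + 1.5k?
-1 + 4i + 2.25j - 14.5k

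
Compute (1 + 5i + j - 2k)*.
1 - 5i - j + 2k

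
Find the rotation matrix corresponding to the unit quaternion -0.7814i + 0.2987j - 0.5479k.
[[0.2212, -0.4668, 0.8563], [-0.4668, -0.8216, -0.3273], [0.8563, -0.3273, -0.3996]]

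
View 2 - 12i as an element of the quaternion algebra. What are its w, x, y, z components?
2 - 12i + 0j + 0k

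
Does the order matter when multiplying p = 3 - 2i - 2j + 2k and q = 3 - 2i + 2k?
Yes: pq = 1 - 16i - 6j + 8k ≠ 1 - 8i - 6j + 16k = qp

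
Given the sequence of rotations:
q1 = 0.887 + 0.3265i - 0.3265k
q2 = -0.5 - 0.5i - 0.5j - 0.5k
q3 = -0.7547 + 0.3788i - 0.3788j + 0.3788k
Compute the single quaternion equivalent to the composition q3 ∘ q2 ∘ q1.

q2 · q1 = -0.4435 - 0.4435i - 0.77j - 0.117k
q3 · q2 · q1 = 0.2554 + 0.5027i + 0.6254j - 0.5394k
0.2554 + 0.5027i + 0.6254j - 0.5394k


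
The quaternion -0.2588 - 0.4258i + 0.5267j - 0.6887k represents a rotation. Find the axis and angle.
axis = (-0.4408, 0.5453, -0.713), θ = 7π/6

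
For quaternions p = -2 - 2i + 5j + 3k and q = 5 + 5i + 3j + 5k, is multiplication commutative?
No: pq = -30 - 4i + 44j - 26k ≠ -30 - 36i - 6j + 36k = qp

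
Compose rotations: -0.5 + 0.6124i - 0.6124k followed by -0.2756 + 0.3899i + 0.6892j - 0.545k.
-0.4347 - 0.7858i - 0.4396j + 0.0192k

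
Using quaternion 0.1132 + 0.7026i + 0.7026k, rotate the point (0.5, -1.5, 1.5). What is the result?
(1.726, 1.303, 0.274)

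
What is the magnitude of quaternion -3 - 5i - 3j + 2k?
√47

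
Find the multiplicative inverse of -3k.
0.3333k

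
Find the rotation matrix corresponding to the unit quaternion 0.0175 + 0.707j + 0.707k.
[[-0.9994, -0.0247, 0.0247], [0.0247, 0.0003, 0.9997], [-0.0247, 0.9997, 0.0003]]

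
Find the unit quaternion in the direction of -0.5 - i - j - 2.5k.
-0.1715 - 0.343i - 0.343j - 0.8575k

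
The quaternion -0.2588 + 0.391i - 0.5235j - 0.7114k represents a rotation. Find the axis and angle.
axis = (0.4048, -0.542, -0.7365), θ = 7π/6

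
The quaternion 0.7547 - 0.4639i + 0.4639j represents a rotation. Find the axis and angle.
axis = (-√2/2, √2/2, 0), θ = 82°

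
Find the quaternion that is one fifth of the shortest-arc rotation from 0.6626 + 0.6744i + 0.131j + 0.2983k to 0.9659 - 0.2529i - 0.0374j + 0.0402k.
0.805 + 0.5197i + 0.1038j + 0.2667k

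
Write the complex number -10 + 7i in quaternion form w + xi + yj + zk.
-10 + 7i + 0j + 0k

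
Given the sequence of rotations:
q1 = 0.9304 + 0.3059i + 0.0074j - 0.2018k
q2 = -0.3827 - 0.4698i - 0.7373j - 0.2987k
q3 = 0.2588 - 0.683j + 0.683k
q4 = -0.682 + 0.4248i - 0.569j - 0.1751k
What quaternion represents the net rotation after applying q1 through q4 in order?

q2 · q1 = -0.2672 - 0.4032i - 0.875j + 0.0214k
q3 · q2 · q1 = -0.6814 + 0.4787i - 0.3193j - 0.4523k
q4 · q3 · q2 · q1 = 0.0005 - 0.4145i + 0.7138j + 0.5645k
0.0005 - 0.4145i + 0.7138j + 0.5645k


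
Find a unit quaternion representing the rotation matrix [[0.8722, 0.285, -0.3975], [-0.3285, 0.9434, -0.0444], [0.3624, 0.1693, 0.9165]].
0.9659 + 0.0553i - 0.1967j - 0.1588k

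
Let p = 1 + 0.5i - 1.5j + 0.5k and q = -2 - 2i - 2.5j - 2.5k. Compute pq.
-3.5 + 2i + 0.75j - 7.75k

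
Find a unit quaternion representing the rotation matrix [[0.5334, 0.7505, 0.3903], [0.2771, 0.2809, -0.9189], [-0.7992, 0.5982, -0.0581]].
0.6626 + 0.5724i + 0.4488j - 0.1786k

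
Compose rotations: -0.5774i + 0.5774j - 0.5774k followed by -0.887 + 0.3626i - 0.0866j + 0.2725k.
0.4167 + 0.4048i - 0.4601j + 0.6715k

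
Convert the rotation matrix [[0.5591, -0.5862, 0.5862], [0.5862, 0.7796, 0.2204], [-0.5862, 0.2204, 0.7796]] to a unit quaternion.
0.8829 + 0.332j + 0.332k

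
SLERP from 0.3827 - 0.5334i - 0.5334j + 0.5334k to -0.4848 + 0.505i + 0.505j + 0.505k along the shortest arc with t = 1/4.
0.463 - 0.5933i - 0.5933j + 0.2857k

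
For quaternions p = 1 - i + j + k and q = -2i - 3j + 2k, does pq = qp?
No: pq = -1 + 3i - 3j + 7k ≠ -1 - 7i - 3j - 3k = qp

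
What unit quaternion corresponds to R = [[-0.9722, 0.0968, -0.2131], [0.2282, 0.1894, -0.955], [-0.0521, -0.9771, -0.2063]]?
-0.0523 + 0.1056i + 0.7694j - 0.6278k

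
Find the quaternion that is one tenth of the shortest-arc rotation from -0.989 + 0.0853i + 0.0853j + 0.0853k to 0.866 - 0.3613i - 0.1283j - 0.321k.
-0.9832 + 0.1142i + 0.0903j + 0.1101k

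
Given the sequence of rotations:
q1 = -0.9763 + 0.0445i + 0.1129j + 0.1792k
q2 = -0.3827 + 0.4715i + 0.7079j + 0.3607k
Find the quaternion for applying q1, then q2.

q2 · q1 = 0.2081 - 0.3912i - 0.8028j - 0.399k
0.2081 - 0.3912i - 0.8028j - 0.399k


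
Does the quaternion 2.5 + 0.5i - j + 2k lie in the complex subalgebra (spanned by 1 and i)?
No. The quaternion 2.5 + 0.5i - j + 2k has j-coefficient y = -1 and k-coefficient z = 2, not both zero, so it does not lie in the complex subalgebra spanned by 1 and i.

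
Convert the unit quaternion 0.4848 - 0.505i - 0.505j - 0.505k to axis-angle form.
axis = (-√3/3, -√3/3, -√3/3), θ = 122°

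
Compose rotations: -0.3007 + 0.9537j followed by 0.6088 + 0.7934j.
-0.9397 + 0.342j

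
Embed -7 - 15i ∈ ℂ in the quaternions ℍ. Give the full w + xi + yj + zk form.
-7 - 15i + 0j + 0k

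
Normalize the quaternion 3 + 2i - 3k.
0.6396 + 0.4264i - 0.6396k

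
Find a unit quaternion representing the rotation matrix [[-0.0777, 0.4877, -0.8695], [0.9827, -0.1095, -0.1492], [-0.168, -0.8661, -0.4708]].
-0.2924 + 0.6129i + 0.5998j - 0.4232k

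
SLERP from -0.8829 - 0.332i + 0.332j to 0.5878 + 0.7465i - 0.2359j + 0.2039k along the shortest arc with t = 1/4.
-0.8325 - 0.4512i + 0.317j - 0.0536k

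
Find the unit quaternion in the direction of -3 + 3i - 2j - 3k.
-0.5388 + 0.5388i - 0.3592j - 0.5388k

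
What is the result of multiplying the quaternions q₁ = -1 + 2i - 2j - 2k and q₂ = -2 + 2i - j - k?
-6 - 6i + 3j + 7k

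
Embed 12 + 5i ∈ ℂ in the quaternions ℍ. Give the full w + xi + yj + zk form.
12 + 5i + 0j + 0k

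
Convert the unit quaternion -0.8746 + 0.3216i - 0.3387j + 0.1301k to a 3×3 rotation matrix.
[[0.7367, 0.0097, 0.6761], [-0.4454, 0.7593, 0.4744], [-0.5088, -0.6507, 0.5637]]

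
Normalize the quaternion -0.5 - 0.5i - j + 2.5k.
-0.1796 - 0.1796i - 0.3592j + 0.898k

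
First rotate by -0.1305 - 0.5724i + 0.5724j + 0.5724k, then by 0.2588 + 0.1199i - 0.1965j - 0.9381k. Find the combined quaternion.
0.6843 + 0.2607i + 0.6421j + 0.2267k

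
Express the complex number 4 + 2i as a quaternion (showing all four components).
4 + 2i + 0j + 0k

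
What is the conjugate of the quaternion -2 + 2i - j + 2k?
-2 - 2i + j - 2k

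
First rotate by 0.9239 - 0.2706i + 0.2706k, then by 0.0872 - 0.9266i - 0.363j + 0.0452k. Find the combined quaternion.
-0.1824 - 0.9779i - 0.0969j - 0.0329k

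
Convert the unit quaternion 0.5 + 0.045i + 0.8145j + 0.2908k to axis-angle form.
axis = (0.052, 0.9405, 0.3358), θ = 2π/3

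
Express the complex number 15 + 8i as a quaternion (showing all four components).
15 + 8i + 0j + 0k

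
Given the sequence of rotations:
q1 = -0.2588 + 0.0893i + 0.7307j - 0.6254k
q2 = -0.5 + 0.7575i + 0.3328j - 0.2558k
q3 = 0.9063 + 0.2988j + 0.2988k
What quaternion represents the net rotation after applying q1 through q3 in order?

q2 · q1 = -0.3414 - 0.2619i - 0.0006j + 0.9027k
q3 · q2 · q1 = -0.579 + 0.0325i - 0.1808j + 0.7944k
-0.579 + 0.0325i - 0.1808j + 0.7944k


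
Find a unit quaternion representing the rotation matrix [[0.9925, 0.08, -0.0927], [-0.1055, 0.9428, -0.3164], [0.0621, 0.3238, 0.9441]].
0.9848 + 0.1625i - 0.0393j - 0.0471k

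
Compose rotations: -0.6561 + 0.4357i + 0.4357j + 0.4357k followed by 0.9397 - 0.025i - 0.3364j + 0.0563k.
-0.4836 + 0.2547i + 0.6656j + 0.5082k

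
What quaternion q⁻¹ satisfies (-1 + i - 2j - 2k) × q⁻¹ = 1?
-0.1 - 0.1i + 0.2j + 0.2k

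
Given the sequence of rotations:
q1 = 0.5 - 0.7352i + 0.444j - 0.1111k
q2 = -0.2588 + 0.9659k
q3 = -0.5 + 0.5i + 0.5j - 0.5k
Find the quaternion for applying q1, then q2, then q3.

q2 · q1 = -0.0221 - 0.2386i - 0.825j + 0.5117k
q3 · q2 · q1 = 0.7987 - 0.0484i + 0.2649j - 0.538k
0.7987 - 0.0484i + 0.2649j - 0.538k


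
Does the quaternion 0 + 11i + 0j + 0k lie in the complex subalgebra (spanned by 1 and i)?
Yes. The quaternion 11i has j- and k-coefficients y = z = 0, so it lies in the complex subalgebra spanned by 1 and i.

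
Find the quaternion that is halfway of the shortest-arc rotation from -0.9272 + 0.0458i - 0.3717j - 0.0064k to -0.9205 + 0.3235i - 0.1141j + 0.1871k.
-0.9455 + 0.189i - 0.2486j + 0.0925k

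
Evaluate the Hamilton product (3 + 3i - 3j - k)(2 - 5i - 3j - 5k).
7 + 3i + 5j - 41k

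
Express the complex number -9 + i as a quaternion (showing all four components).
-9 + i + 0j + 0k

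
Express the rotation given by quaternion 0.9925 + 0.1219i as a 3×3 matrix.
[[1, 0, 0], [0, 0.9703, -0.242], [0, 0.242, 0.9703]]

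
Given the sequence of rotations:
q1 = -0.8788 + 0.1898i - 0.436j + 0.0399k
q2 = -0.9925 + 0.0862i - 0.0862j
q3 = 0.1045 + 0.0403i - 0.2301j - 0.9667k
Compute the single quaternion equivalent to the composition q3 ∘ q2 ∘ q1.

q2 · q1 = 0.8183 - 0.2676i + 0.505j - 0.0608k
q3 · q2 · q1 = 0.1537 + 0.5072i + 0.1256j - 0.8386k
0.1537 + 0.5072i + 0.1256j - 0.8386k


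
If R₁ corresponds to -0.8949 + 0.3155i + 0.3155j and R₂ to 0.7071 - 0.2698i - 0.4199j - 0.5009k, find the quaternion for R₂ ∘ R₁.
-0.4152 + 0.6226i + 0.4408j + 0.4956k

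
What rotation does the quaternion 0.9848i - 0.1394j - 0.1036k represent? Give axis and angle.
axis = (0.9848, -0.1394, -0.1036), θ = π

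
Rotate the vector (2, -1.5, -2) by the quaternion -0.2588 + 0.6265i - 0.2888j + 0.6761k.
(-2.137, -0.242, 2.371)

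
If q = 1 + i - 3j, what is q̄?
1 - i + 3j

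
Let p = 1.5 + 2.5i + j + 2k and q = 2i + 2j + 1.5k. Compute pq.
-10 + 0.5i + 3.25j + 5.25k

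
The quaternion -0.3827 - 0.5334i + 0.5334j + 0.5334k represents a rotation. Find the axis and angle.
axis = (-√3/3, √3/3, √3/3), θ = 5π/4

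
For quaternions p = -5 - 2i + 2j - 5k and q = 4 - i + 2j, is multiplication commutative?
No: pq = -26 + 7i + 3j - 22k ≠ -26 - 13i - 7j - 18k = qp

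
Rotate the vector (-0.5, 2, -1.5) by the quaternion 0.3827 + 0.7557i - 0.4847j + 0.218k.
(-1.954, 0.993, 1.302)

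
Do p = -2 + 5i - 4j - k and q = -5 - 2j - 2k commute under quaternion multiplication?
No: pq = -19i + 34j - k ≠ -31i + 14j + 19k = qp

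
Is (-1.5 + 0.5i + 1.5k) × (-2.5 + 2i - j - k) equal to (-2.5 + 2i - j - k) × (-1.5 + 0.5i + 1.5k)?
No: pq = 4.25 - 2.75i + 5j - 2.75k ≠ 4.25 - 5.75i - 2j - 1.75k = qp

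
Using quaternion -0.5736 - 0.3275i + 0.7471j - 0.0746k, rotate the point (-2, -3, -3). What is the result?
(4.404, -0.054, -1.612)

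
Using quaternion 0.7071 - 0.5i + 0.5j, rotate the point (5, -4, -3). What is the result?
(2.379, -6.621, -0.707)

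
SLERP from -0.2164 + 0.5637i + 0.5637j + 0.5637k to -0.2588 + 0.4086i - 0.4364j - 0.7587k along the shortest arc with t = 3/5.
0.0755 - 0.0103i + 0.5828j + 0.809k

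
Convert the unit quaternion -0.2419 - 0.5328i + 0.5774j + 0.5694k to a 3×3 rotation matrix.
[[-0.3152, -0.3398, -0.8861], [-0.8908, -0.2162, 0.3998], [-0.3274, 0.9153, -0.2345]]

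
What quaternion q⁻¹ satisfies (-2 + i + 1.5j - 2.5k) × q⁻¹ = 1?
-0.1481 - 0.0741i - 0.1111j + 0.1852k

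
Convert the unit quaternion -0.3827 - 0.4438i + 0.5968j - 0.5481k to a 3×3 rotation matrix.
[[-0.3132, -0.9492, 0.0297], [-0.1102, 0.0053, -0.9939], [0.9433, -0.3145, -0.1063]]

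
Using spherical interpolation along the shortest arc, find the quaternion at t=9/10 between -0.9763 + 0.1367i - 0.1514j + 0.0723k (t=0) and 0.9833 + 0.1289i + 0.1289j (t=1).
-0.986 - 0.1024i - 0.1316j + 0.0073k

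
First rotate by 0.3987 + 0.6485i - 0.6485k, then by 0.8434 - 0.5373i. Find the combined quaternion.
0.6847 + 0.3327i - 0.3484j - 0.5469k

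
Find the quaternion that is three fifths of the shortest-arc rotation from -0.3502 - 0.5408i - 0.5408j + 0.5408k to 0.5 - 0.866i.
0.1832 - 0.9024i - 0.2758j + 0.2758k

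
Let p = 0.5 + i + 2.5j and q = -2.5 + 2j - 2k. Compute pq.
-6.25 - 7.5i - 3.25j + k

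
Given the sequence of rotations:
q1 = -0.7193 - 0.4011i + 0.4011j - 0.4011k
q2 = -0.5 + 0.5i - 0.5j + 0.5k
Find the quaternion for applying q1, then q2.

q2 · q1 = 0.9613 - 0.1591i + 0.1591j - 0.1591k
0.9613 - 0.1591i + 0.1591j - 0.1591k


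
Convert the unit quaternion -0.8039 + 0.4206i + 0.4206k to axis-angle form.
axis = (√2/2, 0, √2/2), θ = 287°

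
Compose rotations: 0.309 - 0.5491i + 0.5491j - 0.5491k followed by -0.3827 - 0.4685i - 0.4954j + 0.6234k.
0.2388 - 0.0049i - 0.9628j - 0.1265k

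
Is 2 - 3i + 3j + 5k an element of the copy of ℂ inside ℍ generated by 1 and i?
No. The quaternion 2 - 3i + 3j + 5k has j-coefficient y = 3 and k-coefficient z = 5, not both zero, so it does not lie in the complex subalgebra spanned by 1 and i.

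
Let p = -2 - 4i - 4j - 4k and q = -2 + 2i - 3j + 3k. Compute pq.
12 - 20i + 18j + 22k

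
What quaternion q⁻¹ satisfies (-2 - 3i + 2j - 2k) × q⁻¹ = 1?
-0.0952 + 0.1429i - 0.0952j + 0.0952k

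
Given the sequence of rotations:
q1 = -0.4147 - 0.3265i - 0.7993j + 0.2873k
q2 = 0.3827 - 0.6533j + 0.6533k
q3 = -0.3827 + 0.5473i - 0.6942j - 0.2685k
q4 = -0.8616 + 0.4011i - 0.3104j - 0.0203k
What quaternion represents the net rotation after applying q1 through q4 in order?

q2 · q1 = -0.8686 + 0.2095i - 0.2483j - 0.3743k
q3 · q2 · q1 = -0.0551 - 0.3624i + 0.8466j + 0.386k
q4 · q3 · q2 · q1 = 0.4635 + 0.1875i - 0.8598j - 0.1044k
0.4635 + 0.1875i - 0.8598j - 0.1044k


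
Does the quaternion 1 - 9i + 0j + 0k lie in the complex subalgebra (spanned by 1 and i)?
Yes. The quaternion 1 - 9i has j- and k-coefficients y = z = 0, so it lies in the complex subalgebra spanned by 1 and i.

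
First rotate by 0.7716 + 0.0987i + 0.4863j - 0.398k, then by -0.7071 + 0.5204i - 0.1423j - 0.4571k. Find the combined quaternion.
-0.7097 + 0.6107i - 0.2917j + 0.1958k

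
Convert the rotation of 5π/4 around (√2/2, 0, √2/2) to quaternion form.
-0.3827 + 0.6533i + 0.6533k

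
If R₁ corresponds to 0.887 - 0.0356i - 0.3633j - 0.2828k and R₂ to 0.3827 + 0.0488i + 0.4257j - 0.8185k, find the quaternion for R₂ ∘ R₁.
0.2644 - 0.3881i + 0.2815j - 0.8368k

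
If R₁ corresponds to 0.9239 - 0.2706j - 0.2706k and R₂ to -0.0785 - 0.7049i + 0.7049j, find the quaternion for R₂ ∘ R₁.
0.1182 - 0.842i + 0.4818j + 0.212k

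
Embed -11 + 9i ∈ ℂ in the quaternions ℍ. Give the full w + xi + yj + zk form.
-11 + 9i + 0j + 0k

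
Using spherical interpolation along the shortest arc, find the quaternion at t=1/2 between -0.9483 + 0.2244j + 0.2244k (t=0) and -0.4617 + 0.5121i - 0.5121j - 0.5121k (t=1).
-0.9071 + 0.3295i - 0.1851j - 0.1851k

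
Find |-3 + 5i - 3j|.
√43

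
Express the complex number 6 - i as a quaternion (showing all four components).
6 - i + 0j + 0k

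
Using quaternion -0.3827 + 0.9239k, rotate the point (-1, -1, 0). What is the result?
(0, 1.414, 0)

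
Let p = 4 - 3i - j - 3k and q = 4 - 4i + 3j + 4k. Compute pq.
19 - 23i + 32j - 9k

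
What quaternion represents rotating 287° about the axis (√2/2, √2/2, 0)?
-0.8039 + 0.4206i + 0.4206j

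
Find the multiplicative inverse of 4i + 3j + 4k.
-0.0976i - 0.0732j - 0.0976k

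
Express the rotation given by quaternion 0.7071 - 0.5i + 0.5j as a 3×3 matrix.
[[0.5, -0.5, 0.7071], [-0.5, 0.5, 0.7071], [-0.7071, -0.7071, 0]]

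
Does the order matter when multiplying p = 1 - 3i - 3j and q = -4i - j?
Yes: pq = -15 - 4i - j - 9k ≠ -15 - 4i - j + 9k = qp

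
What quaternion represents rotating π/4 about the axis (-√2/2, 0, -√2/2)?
0.9239 - 0.2706i - 0.2706k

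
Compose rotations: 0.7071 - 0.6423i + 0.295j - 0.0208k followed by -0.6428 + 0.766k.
-0.4386 + 0.1869i - 0.6816j + 0.555k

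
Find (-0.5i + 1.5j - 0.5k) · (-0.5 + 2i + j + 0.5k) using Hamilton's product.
-0.25 + 1.5i - 1.5j - 3.25k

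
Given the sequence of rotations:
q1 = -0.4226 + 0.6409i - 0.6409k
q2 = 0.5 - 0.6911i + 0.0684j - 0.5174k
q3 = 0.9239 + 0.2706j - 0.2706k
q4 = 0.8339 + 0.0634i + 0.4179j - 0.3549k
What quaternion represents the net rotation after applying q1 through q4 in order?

q2 · q1 = -0.1 + 0.5687i - 0.8034j - 0.1456k
q3 · q2 · q1 = 0.0856 + 0.2686i - 0.9232j - 0.2614k
q4 · q3 · q2 · q1 = 0.3474 - 0.2075i - 0.8128j - 0.4191k
0.3474 - 0.2075i - 0.8128j - 0.4191k
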